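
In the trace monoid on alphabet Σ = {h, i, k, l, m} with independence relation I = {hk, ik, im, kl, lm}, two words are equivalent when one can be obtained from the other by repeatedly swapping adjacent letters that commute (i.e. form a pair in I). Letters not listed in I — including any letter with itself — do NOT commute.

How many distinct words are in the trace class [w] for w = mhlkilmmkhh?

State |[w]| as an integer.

115

#0=m has no predecessor
#1=h depends on [0:m]
#2=l depends on [1:h]
#3=k depends on [0:m]
#4=i depends on [2:l]
#5=l depends on [4:i]
#6=m depends on [1:h, 3:k]
#7=m depends on [6:m]
#8=k depends on [7:m]
#9=h depends on [5:l, 7:m]
#10=h depends on [9:h]
sources: [0:m]
N(rest) = Σ N(rest − s) over sources s of rest; N(one piece) = 1:
  size 1 → [8]=1  [10]=1
  size 2 → [8,10]=2  [9,10]=1
  size 3 → [5,9,10]=1  [8,9,10]=3
  size 4 → [4,5,9,10]=1  [5,8,9,10]=4  [7,8,9,10]=3
  size 5 → [2,4,5,9,10]=1  [4,5,8,9,10]=5  [5,7,8,9,10]=7  [6,7,8,9,10]=3
  size 6 → [2,4,5,8,9,10]=6  [3,6,7,8,9,10]=3  [4,5,7,8,9,10]=12  [5,6,7,8,9,10]=10
  size 7 → [2,4,5,7,8,9,10]=18  [3,5,6,7,8,9,10]=13  [4,5,6,7,8,9,10]=22
  size 8 → [2,4,5,6,7,8,9,10]=40  [3,4,5,6,7,8,9,10]=35
  size 9 → [1,2,4,5,6,7,8,9,10]=40  [2,3,4,5,6,7,8,9,10]=75
  first=0(m) contributes 115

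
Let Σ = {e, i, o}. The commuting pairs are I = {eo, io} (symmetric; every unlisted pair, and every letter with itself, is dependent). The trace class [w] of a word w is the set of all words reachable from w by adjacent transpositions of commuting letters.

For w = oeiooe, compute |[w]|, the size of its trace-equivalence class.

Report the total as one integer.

20

#0=o has no predecessor
#1=e has no predecessor
#2=i depends on [1:e]
#3=o depends on [0:o]
#4=o depends on [3:o]
#5=e depends on [2:i]
sources: [0:o, 1:e]
N(rest) = Σ N(rest − s) over sources s of rest; N(one piece) = 1:
  size 1 → [4]=1  [5]=1
  size 2 → [2,5]=1  [3,4]=1  [4,5]=2
  size 3 → [0,3,4]=1  [1,2,5]=1  [2,4,5]=3  [3,4,5]=3
  size 4 → [0,3,4,5]=4  [1,2,4,5]=4  [2,3,4,5]=6
  first=0(o) contributes 10
  first=1(e) contributes 10
|[w]| = 20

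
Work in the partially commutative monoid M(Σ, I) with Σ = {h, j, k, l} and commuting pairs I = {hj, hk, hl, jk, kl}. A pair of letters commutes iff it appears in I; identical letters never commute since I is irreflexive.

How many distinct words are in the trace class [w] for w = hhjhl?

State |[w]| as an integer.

piece 0:h — minimal
piece 1:h rests on {0:h}
piece 2:j — minimal
piece 3:h rests on {1:h}
piece 4:l rests on {2:j}
minimal pieces: {0:h, 2:j}
ways to finish when only these pieces remain (= sum over removing one remaining piece with nothing left below it):
  1 left: {3}→1  {4}→1
  2 left: {1,3}→1  {2,4}→1  {3,4}→2
  3 left: {0,1,3}→1  {1,3,4}→3  {2,3,4}→3
  placing 0:h first → 6 extensions
  placing 2:j first → 4 extensions
total linear extensions = 10

10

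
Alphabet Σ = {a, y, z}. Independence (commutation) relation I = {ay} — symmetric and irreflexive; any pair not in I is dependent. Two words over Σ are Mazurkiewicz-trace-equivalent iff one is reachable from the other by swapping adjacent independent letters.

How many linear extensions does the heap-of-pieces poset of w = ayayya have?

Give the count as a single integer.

20

drop 0:a onto floor
drop 1:y onto floor
drop 2:a onto {0:a}
drop 3:y onto {1:y}
drop 4:y onto {3:y}
drop 5:a onto {2:a}
ground layer = {0:a, 1:y}
drop-orders for the pieces not yet dropped (sum over which currently-grounded one goes next):
  1 to go: {4} 1  {5} 1
  2 to go: {2,5} 1  {3,4} 1  {4,5} 2
  3 to go: {0,2,5} 1  {1,3,4} 1  {2,4,5} 3  {3,4,5} 3
  4 to go: {0,2,4,5} 4  {1,3,4,5} 4  {2,3,4,5} 6
  if 0:a drops first: 10 orders
  if 1:y drops first: 10 orders
heap linearizations: 20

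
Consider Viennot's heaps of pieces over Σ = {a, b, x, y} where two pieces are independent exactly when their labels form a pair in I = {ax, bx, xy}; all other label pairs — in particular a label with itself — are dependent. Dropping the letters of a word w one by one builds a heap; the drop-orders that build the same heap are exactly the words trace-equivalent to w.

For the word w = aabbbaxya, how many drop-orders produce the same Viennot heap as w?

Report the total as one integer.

9

drop 0:a onto floor
drop 1:a onto {0:a}
drop 2:b onto {1:a}
drop 3:b onto {2:b}
drop 4:b onto {3:b}
drop 5:a onto {4:b}
drop 6:x onto floor
drop 7:y onto {5:a}
drop 8:a onto {7:y}
ground layer = {0:a, 6:x}
drop-orders for the pieces not yet dropped (sum over which currently-grounded one goes next):
  1 to go: {6} 1  {8} 1
  2 to go: {6,8} 2  {7,8} 1
  3 to go: {5,7,8} 1  {6,7,8} 3
  4 to go: {4,5,7,8} 1  {5,6,7,8} 4
  5 to go: {3,4,5,7,8} 1  {4,5,6,7,8} 5
  6 to go: {2,3,4,5,7,8} 1  {3,4,5,6,7,8} 6
  7 to go: {1,2,3,4,5,7,8} 1  {2,3,4,5,6,7,8} 7
  if 0:a drops first: 8 orders
  if 6:x drops first: 1 orders
heap linearizations: 9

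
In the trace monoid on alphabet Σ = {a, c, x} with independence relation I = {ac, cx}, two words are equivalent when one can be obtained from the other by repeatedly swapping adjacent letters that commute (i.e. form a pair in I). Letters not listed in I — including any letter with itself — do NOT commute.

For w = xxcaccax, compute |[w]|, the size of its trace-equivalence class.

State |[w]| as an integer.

0(x) covers ∅
1(x) covers 0:x
2(c) covers ∅
3(a) covers 1:x
4(c) covers 2:c
5(c) covers 4:c
6(a) covers 3:a
7(x) covers 6:a
floor of heap: 0:x, 2:c
completions by unplaced set U, small U first (add the entries for U minus each lowest piece of U):
  |U|=1: {5}:1  {7}:1
  |U|=2: {4,5}:1  {5,7}:2  {6,7}:1
  |U|=3: {2,4,5}:1  {3,6,7}:1  {4,5,7}:3  {5,6,7}:3
  |U|=4: {1,3,6,7}:1  {2,4,5,7}:4  {3,5,6,7}:4  {4,5,6,7}:6
  |U|=5: {0,1,3,6,7}:1  {1,3,5,6,7}:5  {2,4,5,6,7}:10  {3,4,5,6,7}:10
  |U|=6: {0,1,3,5,6,7}:6  {1,3,4,5,6,7}:15  {2,3,4,5,6,7}:20
  start at 0(x): 35
  start at 2(c): 21
sum over floor = 56

56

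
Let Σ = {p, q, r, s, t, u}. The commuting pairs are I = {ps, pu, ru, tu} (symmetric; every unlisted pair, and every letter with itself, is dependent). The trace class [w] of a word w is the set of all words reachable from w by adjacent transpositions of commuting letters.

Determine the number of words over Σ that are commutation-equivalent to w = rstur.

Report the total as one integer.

piece 0:r — minimal
piece 1:s rests on {0:r}
piece 2:t rests on {1:s}
piece 3:u rests on {1:s}
piece 4:r rests on {2:t}
minimal pieces: {0:r}
ways to finish when only these pieces remain (= sum over removing one remaining piece with nothing left below it):
  1 left: {3}→1  {4}→1
  2 left: {2,4}→1  {3,4}→2
  3 left: {2,3,4}→3
  placing 0:r first → 3 extensions

3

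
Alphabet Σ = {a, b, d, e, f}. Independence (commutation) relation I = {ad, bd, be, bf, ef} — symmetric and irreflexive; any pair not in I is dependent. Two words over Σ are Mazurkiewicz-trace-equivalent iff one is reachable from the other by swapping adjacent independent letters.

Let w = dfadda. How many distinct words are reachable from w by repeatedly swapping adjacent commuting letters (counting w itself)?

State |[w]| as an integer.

6

#0=d has no predecessor
#1=f depends on [0:d]
#2=a depends on [1:f]
#3=d depends on [1:f]
#4=d depends on [3:d]
#5=a depends on [2:a]
sources: [0:d]
N(rest) = Σ N(rest − s) over sources s of rest; N(one piece) = 1:
  size 1 → [4]=1  [5]=1
  size 2 → [2,5]=1  [3,4]=1  [4,5]=2
  size 3 → [2,4,5]=3  [3,4,5]=3
  size 4 → [2,3,4,5]=6
  first=0(d) contributes 6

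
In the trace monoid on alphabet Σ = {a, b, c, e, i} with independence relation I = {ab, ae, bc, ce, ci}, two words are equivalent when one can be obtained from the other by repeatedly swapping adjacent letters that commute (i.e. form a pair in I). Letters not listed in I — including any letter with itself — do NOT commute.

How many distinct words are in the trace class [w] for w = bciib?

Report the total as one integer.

5

0(b) covers ∅
1(c) covers ∅
2(i) covers 0:b
3(i) covers 2:i
4(b) covers 3:i
floor of heap: 0:b, 1:c
completions by unplaced set U, small U first (add the entries for U minus each lowest piece of U):
  |U|=1: {1}:1  {4}:1
  |U|=2: {1,4}:2  {3,4}:1
  |U|=3: {1,3,4}:3  {2,3,4}:1
  start at 0(b): 4
  start at 1(c): 1
sum over floor = 5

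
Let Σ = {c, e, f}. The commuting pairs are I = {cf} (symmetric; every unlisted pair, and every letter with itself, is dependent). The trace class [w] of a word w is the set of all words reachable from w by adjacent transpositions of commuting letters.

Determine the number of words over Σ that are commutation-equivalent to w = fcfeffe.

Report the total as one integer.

3

piece 0:f — minimal
piece 1:c — minimal
piece 2:f rests on {0:f}
piece 3:e rests on {1:c, 2:f}
piece 4:f rests on {3:e}
piece 5:f rests on {4:f}
piece 6:e rests on {5:f}
minimal pieces: {0:f, 1:c}
ways to finish when only these pieces remain (= sum over removing one remaining piece with nothing left below it):
  1 left: {6}→1
  2 left: {5,6}→1
  3 left: {4,5,6}→1
  4 left: {3,4,5,6}→1
  5 left: {1,3,4,5,6}→1  {2,3,4,5,6}→1
  placing 0:f first → 2 extensions
  placing 1:c first → 1 extensions
total linear extensions = 3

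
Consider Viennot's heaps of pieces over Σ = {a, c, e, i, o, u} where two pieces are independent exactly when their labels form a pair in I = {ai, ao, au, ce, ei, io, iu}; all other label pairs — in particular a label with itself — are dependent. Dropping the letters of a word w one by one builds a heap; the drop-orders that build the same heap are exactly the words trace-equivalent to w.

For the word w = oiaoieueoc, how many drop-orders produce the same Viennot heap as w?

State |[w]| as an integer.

0(o) covers ∅
1(i) covers ∅
2(a) covers ∅
3(o) covers 0:o
4(i) covers 1:i
5(e) covers 2:a, 3:o
6(u) covers 5:e
7(e) covers 6:u
8(o) covers 7:e
9(c) covers 4:i, 8:o
floor of heap: 0:o, 1:i, 2:a
completions by unplaced set U, small U first (add the entries for U minus each lowest piece of U):
  |U|=1: {9}:1
  |U|=2: {4,9}:1  {8,9}:1
  |U|=3: {1,4,9}:1  {4,8,9}:2  {7,8,9}:1
  |U|=4: {1,4,8,9}:3  {4,7,8,9}:3  {6,7,8,9}:1
  |U|=5: {1,4,7,8,9}:6  {4,6,7,8,9}:4  {5,6,7,8,9}:1
  |U|=6: {1,4,6,7,8,9}:10  {2,5,6,7,8,9}:1  {3,5,6,7,8,9}:1  {4,5,6,7,8,9}:5
  |U|=7: {0,3,5,6,7,8,9}:1  {1,4,5,6,7,8,9}:15  {2,3,5,6,7,8,9}:2  {2,4,5,6,7,8,9}:6  {3,4,5,6,7,8,9}:6
  |U|=8: {0,2,3,5,6,7,8,9}:3  {0,3,4,5,6,7,8,9}:7  {1,2,4,5,6,7,8,9}:21  {1,3,4,5,6,7,8,9}:21  {2,3,4,5,6,7,8,9}:14
  start at 0(o): 56
  start at 1(i): 24
  start at 2(a): 28
sum over floor = 108

108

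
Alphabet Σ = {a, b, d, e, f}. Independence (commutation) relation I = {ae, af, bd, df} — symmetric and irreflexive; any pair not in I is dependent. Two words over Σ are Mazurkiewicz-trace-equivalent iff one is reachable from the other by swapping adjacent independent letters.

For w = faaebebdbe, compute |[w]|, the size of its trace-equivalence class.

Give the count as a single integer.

18

piece 0:f — minimal
piece 1:a — minimal
piece 2:a rests on {1:a}
piece 3:e rests on {0:f}
piece 4:b rests on {2:a, 3:e}
piece 5:e rests on {4:b}
piece 6:b rests on {5:e}
piece 7:d rests on {5:e}
piece 8:b rests on {6:b}
piece 9:e rests on {7:d, 8:b}
minimal pieces: {0:f, 1:a}
ways to finish when only these pieces remain (= sum over removing one remaining piece with nothing left below it):
  1 left: {9}→1
  2 left: {7,9}→1  {8,9}→1
  3 left: {6,8,9}→1  {7,8,9}→2
  4 left: {6,7,8,9}→3
  5 left: {5,6,7,8,9}→3
  6 left: {4,5,6,7,8,9}→3
  7 left: {2,4,5,6,7,8,9}→3  {3,4,5,6,7,8,9}→3
  8 left: {0,3,4,5,6,7,8,9}→3  {1,2,4,5,6,7,8,9}→3  {2,3,4,5,6,7,8,9}→6
  placing 0:f first → 9 extensions
  placing 1:a first → 9 extensions
total linear extensions = 18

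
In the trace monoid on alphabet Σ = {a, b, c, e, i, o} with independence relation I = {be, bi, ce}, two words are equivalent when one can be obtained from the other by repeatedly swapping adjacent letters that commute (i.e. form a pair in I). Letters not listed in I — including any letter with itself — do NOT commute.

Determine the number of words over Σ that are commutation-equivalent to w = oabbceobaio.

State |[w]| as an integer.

#0=o has no predecessor
#1=a depends on [0:o]
#2=b depends on [1:a]
#3=b depends on [2:b]
#4=c depends on [3:b]
#5=e depends on [1:a]
#6=o depends on [4:c, 5:e]
#7=b depends on [6:o]
#8=a depends on [7:b]
#9=i depends on [8:a]
#10=o depends on [9:i]
sources: [0:o]
N(rest) = Σ N(rest − s) over sources s of rest; N(one piece) = 1:
  size 1 → [10]=1
  size 2 → [9,10]=1
  size 3 → [8,9,10]=1
  size 4 → [7,8,9,10]=1
  size 5 → [6,7,8,9,10]=1
  size 6 → [4,6,7,8,9,10]=1  [5,6,7,8,9,10]=1
  size 7 → [3,4,6,7,8,9,10]=1  [4,5,6,7,8,9,10]=2
  size 8 → [2,3,4,6,7,8,9,10]=1  [3,4,5,6,7,8,9,10]=3
  size 9 → [2,3,4,5,6,7,8,9,10]=4
  first=0(o) contributes 4

4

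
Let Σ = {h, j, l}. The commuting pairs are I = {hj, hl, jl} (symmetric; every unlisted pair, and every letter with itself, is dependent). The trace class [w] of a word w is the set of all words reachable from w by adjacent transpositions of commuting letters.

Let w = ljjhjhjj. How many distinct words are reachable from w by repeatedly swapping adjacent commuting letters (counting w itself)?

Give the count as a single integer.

drop 0:l onto floor
drop 1:j onto floor
drop 2:j onto {1:j}
drop 3:h onto floor
drop 4:j onto {2:j}
drop 5:h onto {3:h}
drop 6:j onto {4:j}
drop 7:j onto {6:j}
ground layer = {0:l, 1:j, 3:h}
drop-orders for the pieces not yet dropped (sum over which currently-grounded one goes next):
  1 to go: {0} 1  {5} 1  {7} 1
  2 to go: {0,5} 2  {0,7} 2  {3,5} 1  {5,7} 2  {6,7} 1
  3 to go: {0,3,5} 3  {0,5,7} 6  {0,6,7} 3  {3,5,7} 3  {4,6,7} 1  {5,6,7} 3
  4 to go: {0,3,5,7} 12  {0,4,6,7} 4  {0,5,6,7} 12  {2,4,6,7} 1  {3,5,6,7} 6  {4,5,6,7} 4
  5 to go: {0,2,4,6,7} 5  {0,3,5,6,7} 30  {0,4,5,6,7} 20  {1,2,4,6,7} 1  {2,4,5,6,7} 5  {3,4,5,6,7} 10
  6 to go: {0,1,2,4,6,7} 6  {0,2,4,5,6,7} 30  {0,3,4,5,6,7} 60  {1,2,4,5,6,7} 6  {2,3,4,5,6,7} 15
  if 0:l drops first: 21 orders
  if 1:j drops first: 105 orders
  if 3:h drops first: 42 orders
heap linearizations: 168

168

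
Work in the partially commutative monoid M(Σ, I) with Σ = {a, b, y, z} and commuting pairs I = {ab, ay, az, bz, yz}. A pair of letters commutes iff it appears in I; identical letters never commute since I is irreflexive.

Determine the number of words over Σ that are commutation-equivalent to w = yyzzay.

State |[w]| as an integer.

60

piece 0:y — minimal
piece 1:y rests on {0:y}
piece 2:z — minimal
piece 3:z rests on {2:z}
piece 4:a — minimal
piece 5:y rests on {1:y}
minimal pieces: {0:y, 2:z, 4:a}
ways to finish when only these pieces remain (= sum over removing one remaining piece with nothing left below it):
  1 left: {3}→1  {4}→1  {5}→1
  2 left: {1,5}→1  {2,3}→1  {3,4}→2  {3,5}→2  {4,5}→2
  3 left: {0,1,5}→1  {1,3,5}→3  {1,4,5}→3  {2,3,4}→3  {2,3,5}→3  {3,4,5}→6
  4 left: {0,1,3,5}→4  {0,1,4,5}→4  {1,2,3,5}→6  {1,3,4,5}→12  {2,3,4,5}→12
  placing 0:y first → 30 extensions
  placing 2:z first → 20 extensions
  placing 4:a first → 10 extensions
total linear extensions = 60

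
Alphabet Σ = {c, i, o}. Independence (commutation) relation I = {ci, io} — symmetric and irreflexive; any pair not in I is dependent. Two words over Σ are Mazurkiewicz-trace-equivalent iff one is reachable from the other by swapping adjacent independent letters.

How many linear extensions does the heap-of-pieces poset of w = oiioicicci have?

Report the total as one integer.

252

0(o) covers ∅
1(i) covers ∅
2(i) covers 1:i
3(o) covers 0:o
4(i) covers 2:i
5(c) covers 3:o
6(i) covers 4:i
7(c) covers 5:c
8(c) covers 7:c
9(i) covers 6:i
floor of heap: 0:o, 1:i
completions by unplaced set U, small U first (add the entries for U minus each lowest piece of U):
  |U|=1: {8}:1  {9}:1
  |U|=2: {6,9}:1  {7,8}:1  {8,9}:2
  |U|=3: {4,6,9}:1  {5,7,8}:1  {6,8,9}:3  {7,8,9}:3
  |U|=4: {2,4,6,9}:1  {3,5,7,8}:1  {4,6,8,9}:4  {5,7,8,9}:4  {6,7,8,9}:6
  |U|=5: {0,3,5,7,8}:1  {1,2,4,6,9}:1  {2,4,6,8,9}:5  {3,5,7,8,9}:5  {4,6,7,8,9}:10  {5,6,7,8,9}:10
  |U|=6: {0,3,5,7,8,9}:6  {1,2,4,6,8,9}:6  {2,4,6,7,8,9}:15  {3,5,6,7,8,9}:15  {4,5,6,7,8,9}:20
  |U|=7: {0,3,5,6,7,8,9}:21  {1,2,4,6,7,8,9}:21  {2,4,5,6,7,8,9}:35  {3,4,5,6,7,8,9}:35
  |U|=8: {0,3,4,5,6,7,8,9}:56  {1,2,4,5,6,7,8,9}:56  {2,3,4,5,6,7,8,9}:70
  start at 0(o): 126
  start at 1(i): 126
sum over floor = 252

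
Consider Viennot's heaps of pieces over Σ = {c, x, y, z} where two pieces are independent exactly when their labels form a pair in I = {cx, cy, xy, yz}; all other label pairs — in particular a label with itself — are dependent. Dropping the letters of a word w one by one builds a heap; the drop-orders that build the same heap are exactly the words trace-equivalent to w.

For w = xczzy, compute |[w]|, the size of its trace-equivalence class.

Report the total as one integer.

#0=x has no predecessor
#1=c has no predecessor
#2=z depends on [0:x, 1:c]
#3=z depends on [2:z]
#4=y has no predecessor
sources: [0:x, 1:c, 4:y]
N(rest) = Σ N(rest − s) over sources s of rest; N(one piece) = 1:
  size 1 → [3]=1  [4]=1
  size 2 → [2,3]=1  [3,4]=2
  size 3 → [0,2,3]=1  [1,2,3]=1  [2,3,4]=3
  first=0(x) contributes 4
  first=1(c) contributes 4
  first=4(y) contributes 2
|[w]| = 10

10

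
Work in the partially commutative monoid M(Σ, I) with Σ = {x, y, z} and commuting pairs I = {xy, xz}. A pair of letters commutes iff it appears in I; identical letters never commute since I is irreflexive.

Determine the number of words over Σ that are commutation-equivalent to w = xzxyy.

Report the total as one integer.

0(x) covers ∅
1(z) covers ∅
2(x) covers 0:x
3(y) covers 1:z
4(y) covers 3:y
floor of heap: 0:x, 1:z
completions by unplaced set U, small U first (add the entries for U minus each lowest piece of U):
  |U|=1: {2}:1  {4}:1
  |U|=2: {0,2}:1  {2,4}:2  {3,4}:1
  |U|=3: {0,2,4}:3  {1,3,4}:1  {2,3,4}:3
  start at 0(x): 4
  start at 1(z): 6
sum over floor = 10

10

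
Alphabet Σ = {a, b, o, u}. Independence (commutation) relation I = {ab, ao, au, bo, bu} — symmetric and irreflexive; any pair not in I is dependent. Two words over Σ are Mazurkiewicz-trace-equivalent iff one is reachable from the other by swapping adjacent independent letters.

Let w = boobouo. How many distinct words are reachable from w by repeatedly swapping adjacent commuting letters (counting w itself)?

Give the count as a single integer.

#0=b has no predecessor
#1=o has no predecessor
#2=o depends on [1:o]
#3=b depends on [0:b]
#4=o depends on [2:o]
#5=u depends on [4:o]
#6=o depends on [5:u]
sources: [0:b, 1:o]
N(rest) = Σ N(rest − s) over sources s of rest; N(one piece) = 1:
  size 1 → [3]=1  [6]=1
  size 2 → [0,3]=1  [3,6]=2  [5,6]=1
  size 3 → [0,3,6]=3  [3,5,6]=3  [4,5,6]=1
  size 4 → [0,3,5,6]=6  [2,4,5,6]=1  [3,4,5,6]=4
  size 5 → [0,3,4,5,6]=10  [1,2,4,5,6]=1  [2,3,4,5,6]=5
  first=0(b) contributes 6
  first=1(o) contributes 15
|[w]| = 21

21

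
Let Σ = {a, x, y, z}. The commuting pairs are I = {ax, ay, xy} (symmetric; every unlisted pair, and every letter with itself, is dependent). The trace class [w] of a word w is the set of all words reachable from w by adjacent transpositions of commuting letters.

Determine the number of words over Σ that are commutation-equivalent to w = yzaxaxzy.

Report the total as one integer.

piece 0:y — minimal
piece 1:z rests on {0:y}
piece 2:a rests on {1:z}
piece 3:x rests on {1:z}
piece 4:a rests on {2:a}
piece 5:x rests on {3:x}
piece 6:z rests on {4:a, 5:x}
piece 7:y rests on {6:z}
minimal pieces: {0:y}
ways to finish when only these pieces remain (= sum over removing one remaining piece with nothing left below it):
  1 left: {7}→1
  2 left: {6,7}→1
  3 left: {4,6,7}→1  {5,6,7}→1
  4 left: {2,4,6,7}→1  {3,5,6,7}→1  {4,5,6,7}→2
  5 left: {2,4,5,6,7}→3  {3,4,5,6,7}→3
  6 left: {2,3,4,5,6,7}→6
  placing 0:y first → 6 extensions

6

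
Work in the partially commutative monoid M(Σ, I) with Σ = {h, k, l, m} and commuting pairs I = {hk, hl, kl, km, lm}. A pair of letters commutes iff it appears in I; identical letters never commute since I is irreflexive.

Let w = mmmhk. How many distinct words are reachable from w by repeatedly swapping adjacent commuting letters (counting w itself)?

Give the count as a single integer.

0(m) covers ∅
1(m) covers 0:m
2(m) covers 1:m
3(h) covers 2:m
4(k) covers ∅
floor of heap: 0:m, 4:k
completions by unplaced set U, small U first (add the entries for U minus each lowest piece of U):
  |U|=1: {3}:1  {4}:1
  |U|=2: {2,3}:1  {3,4}:2
  |U|=3: {1,2,3}:1  {2,3,4}:3
  start at 0(m): 4
  start at 4(k): 1
sum over floor = 5

5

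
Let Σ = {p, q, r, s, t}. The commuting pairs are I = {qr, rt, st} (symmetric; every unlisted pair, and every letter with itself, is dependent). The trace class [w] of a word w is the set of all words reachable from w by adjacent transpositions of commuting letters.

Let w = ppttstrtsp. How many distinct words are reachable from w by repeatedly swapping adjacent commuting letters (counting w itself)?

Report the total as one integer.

35

drop 0:p onto floor
drop 1:p onto {0:p}
drop 2:t onto {1:p}
drop 3:t onto {2:t}
drop 4:s onto {1:p}
drop 5:t onto {3:t}
drop 6:r onto {4:s}
drop 7:t onto {5:t}
drop 8:s onto {6:r}
drop 9:p onto {7:t, 8:s}
ground layer = {0:p}
drop-orders for the pieces not yet dropped (sum over which currently-grounded one goes next):
  1 to go: {9} 1
  2 to go: {7,9} 1  {8,9} 1
  3 to go: {5,7,9} 1  {6,8,9} 1  {7,8,9} 2
  4 to go: {3,5,7,9} 1  {4,6,8,9} 1  {5,7,8,9} 3  {6,7,8,9} 3
  5 to go: {2,3,5,7,9} 1  {3,5,7,8,9} 4  {4,6,7,8,9} 4  {5,6,7,8,9} 6
  6 to go: {2,3,5,7,8,9} 5  {3,5,6,7,8,9} 10  {4,5,6,7,8,9} 10
  7 to go: {2,3,5,6,7,8,9} 15  {3,4,5,6,7,8,9} 20
  8 to go: {2,3,4,5,6,7,8,9} 35
  if 0:p drops first: 35 orders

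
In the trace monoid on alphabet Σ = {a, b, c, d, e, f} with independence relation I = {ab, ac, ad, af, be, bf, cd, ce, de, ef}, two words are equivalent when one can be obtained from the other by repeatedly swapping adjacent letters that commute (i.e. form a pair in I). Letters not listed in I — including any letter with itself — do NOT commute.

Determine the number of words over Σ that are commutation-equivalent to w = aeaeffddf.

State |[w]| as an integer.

126

0(a) covers ∅
1(e) covers 0:a
2(a) covers 1:e
3(e) covers 2:a
4(f) covers ∅
5(f) covers 4:f
6(d) covers 5:f
7(d) covers 6:d
8(f) covers 7:d
floor of heap: 0:a, 4:f
completions by unplaced set U, small U first (add the entries for U minus each lowest piece of U):
  |U|=1: {3}:1  {8}:1
  |U|=2: {2,3}:1  {3,8}:2  {7,8}:1
  |U|=3: {1,2,3}:1  {2,3,8}:3  {3,7,8}:3  {6,7,8}:1
  |U|=4: {0,1,2,3}:1  {1,2,3,8}:4  {2,3,7,8}:6  {3,6,7,8}:4  {5,6,7,8}:1
  |U|=5: {0,1,2,3,8}:5  {1,2,3,7,8}:10  {2,3,6,7,8}:10  {3,5,6,7,8}:5  {4,5,6,7,8}:1
  |U|=6: {0,1,2,3,7,8}:15  {1,2,3,6,7,8}:20  {2,3,5,6,7,8}:15  {3,4,5,6,7,8}:6
  |U|=7: {0,1,2,3,6,7,8}:35  {1,2,3,5,6,7,8}:35  {2,3,4,5,6,7,8}:21
  start at 0(a): 56
  start at 4(f): 70
sum over floor = 126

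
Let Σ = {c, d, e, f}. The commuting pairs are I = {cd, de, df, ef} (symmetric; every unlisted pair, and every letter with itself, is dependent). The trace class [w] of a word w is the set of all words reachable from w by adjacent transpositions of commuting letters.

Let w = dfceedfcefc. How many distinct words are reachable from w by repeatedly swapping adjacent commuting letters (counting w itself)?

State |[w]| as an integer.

piece 0:d — minimal
piece 1:f — minimal
piece 2:c rests on {1:f}
piece 3:e rests on {2:c}
piece 4:e rests on {3:e}
piece 5:d rests on {0:d}
piece 6:f rests on {2:c}
piece 7:c rests on {4:e, 6:f}
piece 8:e rests on {7:c}
piece 9:f rests on {7:c}
piece 10:c rests on {8:e, 9:f}
minimal pieces: {0:d, 1:f}
ways to finish when only these pieces remain (= sum over removing one remaining piece with nothing left below it):
  1 left: {5}→1  {10}→1
  2 left: {0,5}→1  {5,10}→2  {8,10}→1  {9,10}→1
  3 left: {0,5,10}→3  {5,8,10}→3  {5,9,10}→3  {8,9,10}→2
  4 left: {0,5,8,10}→6  {0,5,9,10}→6  {5,8,9,10}→8  {7,8,9,10}→2
  5 left: {0,5,8,9,10}→20  {4,7,8,9,10}→2  {5,7,8,9,10}→10  {6,7,8,9,10}→2
  6 left: {0,5,7,8,9,10}→30  {3,4,7,8,9,10}→2  {4,5,7,8,9,10}→12  {4,6,7,8,9,10}→4  {5,6,7,8,9,10}→12
  7 left: {0,4,5,7,8,9,10}→42  {0,5,6,7,8,9,10}→42  {3,4,5,7,8,9,10}→14  {3,4,6,7,8,9,10}→6  {4,5,6,7,8,9,10}→28
  8 left: {0,3,4,5,7,8,9,10}→56  {0,4,5,6,7,8,9,10}→112  {2,3,4,6,7,8,9,10}→6  {3,4,5,6,7,8,9,10}→48
  9 left: {0,3,4,5,6,7,8,9,10}→216  {1,2,3,4,6,7,8,9,10}→6  {2,3,4,5,6,7,8,9,10}→54
  placing 0:d first → 60 extensions
  placing 1:f first → 270 extensions
total linear extensions = 330

330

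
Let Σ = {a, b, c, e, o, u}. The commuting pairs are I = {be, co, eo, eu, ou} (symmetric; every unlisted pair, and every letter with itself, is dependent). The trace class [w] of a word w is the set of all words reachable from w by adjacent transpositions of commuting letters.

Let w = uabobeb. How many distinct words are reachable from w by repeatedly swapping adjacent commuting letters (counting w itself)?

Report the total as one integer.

5

0(u) covers ∅
1(a) covers 0:u
2(b) covers 1:a
3(o) covers 2:b
4(b) covers 3:o
5(e) covers 1:a
6(b) covers 4:b
floor of heap: 0:u
completions by unplaced set U, small U first (add the entries for U minus each lowest piece of U):
  |U|=1: {5}:1  {6}:1
  |U|=2: {4,6}:1  {5,6}:2
  |U|=3: {3,4,6}:1  {4,5,6}:3
  |U|=4: {2,3,4,6}:1  {3,4,5,6}:4
  |U|=5: {2,3,4,5,6}:5
  start at 0(u): 5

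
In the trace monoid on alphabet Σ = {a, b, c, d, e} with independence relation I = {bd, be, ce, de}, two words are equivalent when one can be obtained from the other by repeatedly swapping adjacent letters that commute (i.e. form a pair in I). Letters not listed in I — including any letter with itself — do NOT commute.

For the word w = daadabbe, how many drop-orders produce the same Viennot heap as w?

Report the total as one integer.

piece 0:d — minimal
piece 1:a rests on {0:d}
piece 2:a rests on {1:a}
piece 3:d rests on {2:a}
piece 4:a rests on {3:d}
piece 5:b rests on {4:a}
piece 6:b rests on {5:b}
piece 7:e rests on {4:a}
minimal pieces: {0:d}
ways to finish when only these pieces remain (= sum over removing one remaining piece with nothing left below it):
  1 left: {6}→1  {7}→1
  2 left: {5,6}→1  {6,7}→2
  3 left: {5,6,7}→3
  4 left: {4,5,6,7}→3
  5 left: {3,4,5,6,7}→3
  6 left: {2,3,4,5,6,7}→3
  placing 0:d first → 3 extensions

3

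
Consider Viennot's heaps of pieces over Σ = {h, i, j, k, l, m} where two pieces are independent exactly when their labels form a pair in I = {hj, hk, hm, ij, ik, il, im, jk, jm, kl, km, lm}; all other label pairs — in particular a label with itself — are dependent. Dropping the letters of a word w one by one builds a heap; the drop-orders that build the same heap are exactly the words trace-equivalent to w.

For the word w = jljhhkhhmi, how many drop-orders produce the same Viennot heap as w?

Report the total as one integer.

0(j) covers ∅
1(l) covers 0:j
2(j) covers 1:l
3(h) covers 1:l
4(h) covers 3:h
5(k) covers ∅
6(h) covers 4:h
7(h) covers 6:h
8(m) covers ∅
9(i) covers 7:h
floor of heap: 0:j, 5:k, 8:m
completions by unplaced set U, small U first (add the entries for U minus each lowest piece of U):
  |U|=1: {2}:1  {5}:1  {8}:1  {9}:1
  |U|=2: {2,5}:2  {2,8}:2  {2,9}:2  {5,8}:2  {5,9}:2  {7,9}:1  {8,9}:2
  |U|=3: {2,5,8}:6  {2,5,9}:6  {2,7,9}:3  {2,8,9}:6  {5,7,9}:3  {5,8,9}:6  {6,7,9}:1  {7,8,9}:3
  |U|=4: {2,5,7,9}:12  {2,5,8,9}:24  {2,6,7,9}:4  {2,7,8,9}:12  {4,6,7,9}:1  {5,6,7,9}:4  {5,7,8,9}:12  {6,7,8,9}:4
  |U|=5: {2,4,6,7,9}:5  {2,5,6,7,9}:20  {2,5,7,8,9}:60  {2,6,7,8,9}:20  {3,4,6,7,9}:1  {4,5,6,7,9}:5  {4,6,7,8,9}:5  {5,6,7,8,9}:20
  |U|=6: {2,3,4,6,7,9}:6  {2,4,5,6,7,9}:30  {2,4,6,7,8,9}:30  {2,5,6,7,8,9}:120  {3,4,5,6,7,9}:6  {3,4,6,7,8,9}:6  {4,5,6,7,8,9}:30
  |U|=7: {1,2,3,4,6,7,9}:6  {2,3,4,5,6,7,9}:42  {2,3,4,6,7,8,9}:42  {2,4,5,6,7,8,9}:210  {3,4,5,6,7,8,9}:42
  |U|=8: {0,1,2,3,4,6,7,9}:6  {1,2,3,4,5,6,7,9}:48  {1,2,3,4,6,7,8,9}:48  {2,3,4,5,6,7,8,9}:336
  start at 0(j): 432
  start at 5(k): 54
  start at 8(m): 54
sum over floor = 540

540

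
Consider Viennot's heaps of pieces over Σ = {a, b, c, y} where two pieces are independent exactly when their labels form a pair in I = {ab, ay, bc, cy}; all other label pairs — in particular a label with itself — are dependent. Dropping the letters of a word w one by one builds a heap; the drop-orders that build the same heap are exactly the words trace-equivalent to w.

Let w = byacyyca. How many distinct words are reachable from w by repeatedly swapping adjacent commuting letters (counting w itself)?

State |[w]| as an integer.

drop 0:b onto floor
drop 1:y onto {0:b}
drop 2:a onto floor
drop 3:c onto {2:a}
drop 4:y onto {1:y}
drop 5:y onto {4:y}
drop 6:c onto {3:c}
drop 7:a onto {6:c}
ground layer = {0:b, 2:a}
drop-orders for the pieces not yet dropped (sum over which currently-grounded one goes next):
  1 to go: {5} 1  {7} 1
  2 to go: {4,5} 1  {5,7} 2  {6,7} 1
  3 to go: {1,4,5} 1  {3,6,7} 1  {4,5,7} 3  {5,6,7} 3
  4 to go: {0,1,4,5} 1  {1,4,5,7} 4  {2,3,6,7} 1  {3,5,6,7} 4  {4,5,6,7} 6
  5 to go: {0,1,4,5,7} 5  {1,4,5,6,7} 10  {2,3,5,6,7} 5  {3,4,5,6,7} 10
  6 to go: {0,1,4,5,6,7} 15  {1,3,4,5,6,7} 20  {2,3,4,5,6,7} 15
  if 0:b drops first: 35 orders
  if 2:a drops first: 35 orders
heap linearizations: 70

70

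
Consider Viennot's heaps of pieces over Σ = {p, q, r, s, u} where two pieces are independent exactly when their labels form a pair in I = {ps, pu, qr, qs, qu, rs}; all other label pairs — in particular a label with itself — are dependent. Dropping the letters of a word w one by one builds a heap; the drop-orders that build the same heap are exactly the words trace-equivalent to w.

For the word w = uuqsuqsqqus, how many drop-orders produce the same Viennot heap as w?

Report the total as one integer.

#0=u has no predecessor
#1=u depends on [0:u]
#2=q has no predecessor
#3=s depends on [1:u]
#4=u depends on [3:s]
#5=q depends on [2:q]
#6=s depends on [4:u]
#7=q depends on [5:q]
#8=q depends on [7:q]
#9=u depends on [6:s]
#10=s depends on [9:u]
sources: [0:u, 2:q]
N(rest) = Σ N(rest − s) over sources s of rest; N(one piece) = 1:
  size 1 → [8]=1  [10]=1
  size 2 → [7,8]=1  [8,10]=2  [9,10]=1
  size 3 → [5,7,8]=1  [6,9,10]=1  [7,8,10]=3  [8,9,10]=3
  size 4 → [2,5,7,8]=1  [4,6,9,10]=1  [5,7,8,10]=4  [6,8,9,10]=4  [7,8,9,10]=6
  size 5 → [2,5,7,8,10]=5  [3,4,6,9,10]=1  [4,6,8,9,10]=5  [5,7,8,9,10]=10  [6,7,8,9,10]=10
  size 6 → [1,3,4,6,9,10]=1  [2,5,7,8,9,10]=15  [3,4,6,8,9,10]=6  [4,6,7,8,9,10]=15  [5,6,7,8,9,10]=20
  size 7 → [0,1,3,4,6,9,10]=1  [1,3,4,6,8,9,10]=7  [2,5,6,7,8,9,10]=35  [3,4,6,7,8,9,10]=21  [4,5,6,7,8,9,10]=35
  size 8 → [0,1,3,4,6,8,9,10]=8  [1,3,4,6,7,8,9,10]=28  [2,4,5,6,7,8,9,10]=70  [3,4,5,6,7,8,9,10]=56
  size 9 → [0,1,3,4,6,7,8,9,10]=36  [1,3,4,5,6,7,8,9,10]=84  [2,3,4,5,6,7,8,9,10]=126
  first=0(u) contributes 210
  first=2(q) contributes 120
|[w]| = 330

330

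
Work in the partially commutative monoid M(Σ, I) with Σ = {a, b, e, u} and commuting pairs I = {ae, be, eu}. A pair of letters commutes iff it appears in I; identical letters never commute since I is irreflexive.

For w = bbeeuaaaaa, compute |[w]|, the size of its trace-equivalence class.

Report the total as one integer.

#0=b has no predecessor
#1=b depends on [0:b]
#2=e has no predecessor
#3=e depends on [2:e]
#4=u depends on [1:b]
#5=a depends on [4:u]
#6=a depends on [5:a]
#7=a depends on [6:a]
#8=a depends on [7:a]
#9=a depends on [8:a]
sources: [0:b, 2:e]
N(rest) = Σ N(rest − s) over sources s of rest; N(one piece) = 1:
  size 1 → [3]=1  [9]=1
  size 2 → [2,3]=1  [3,9]=2  [8,9]=1
  size 3 → [2,3,9]=3  [3,8,9]=3  [7,8,9]=1
  size 4 → [2,3,8,9]=6  [3,7,8,9]=4  [6,7,8,9]=1
  size 5 → [2,3,7,8,9]=10  [3,6,7,8,9]=5  [5,6,7,8,9]=1
  size 6 → [2,3,6,7,8,9]=15  [3,5,6,7,8,9]=6  [4,5,6,7,8,9]=1
  size 7 → [1,4,5,6,7,8,9]=1  [2,3,5,6,7,8,9]=21  [3,4,5,6,7,8,9]=7
  size 8 → [0,1,4,5,6,7,8,9]=1  [1,3,4,5,6,7,8,9]=8  [2,3,4,5,6,7,8,9]=28
  first=0(b) contributes 36
  first=2(e) contributes 9
|[w]| = 45

45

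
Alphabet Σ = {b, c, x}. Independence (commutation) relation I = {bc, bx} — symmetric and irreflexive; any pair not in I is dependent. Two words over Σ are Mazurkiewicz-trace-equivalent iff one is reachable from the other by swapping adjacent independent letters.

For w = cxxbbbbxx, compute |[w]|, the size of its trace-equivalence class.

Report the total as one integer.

126

0(c) covers ∅
1(x) covers 0:c
2(x) covers 1:x
3(b) covers ∅
4(b) covers 3:b
5(b) covers 4:b
6(b) covers 5:b
7(x) covers 2:x
8(x) covers 7:x
floor of heap: 0:c, 3:b
completions by unplaced set U, small U first (add the entries for U minus each lowest piece of U):
  |U|=1: {6}:1  {8}:1
  |U|=2: {5,6}:1  {6,8}:2  {7,8}:1
  |U|=3: {2,7,8}:1  {4,5,6}:1  {5,6,8}:3  {6,7,8}:3
  |U|=4: {1,2,7,8}:1  {2,6,7,8}:4  {3,4,5,6}:1  {4,5,6,8}:4  {5,6,7,8}:6
  |U|=5: {0,1,2,7,8}:1  {1,2,6,7,8}:5  {2,5,6,7,8}:10  {3,4,5,6,8}:5  {4,5,6,7,8}:10
  |U|=6: {0,1,2,6,7,8}:6  {1,2,5,6,7,8}:15  {2,4,5,6,7,8}:20  {3,4,5,6,7,8}:15
  |U|=7: {0,1,2,5,6,7,8}:21  {1,2,4,5,6,7,8}:35  {2,3,4,5,6,7,8}:35
  start at 0(c): 70
  start at 3(b): 56
sum over floor = 126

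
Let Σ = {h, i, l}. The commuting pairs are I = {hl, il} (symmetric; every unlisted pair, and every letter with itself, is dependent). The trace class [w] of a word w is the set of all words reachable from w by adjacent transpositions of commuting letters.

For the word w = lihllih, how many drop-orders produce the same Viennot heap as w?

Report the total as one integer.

35

piece 0:l — minimal
piece 1:i — minimal
piece 2:h rests on {1:i}
piece 3:l rests on {0:l}
piece 4:l rests on {3:l}
piece 5:i rests on {2:h}
piece 6:h rests on {5:i}
minimal pieces: {0:l, 1:i}
ways to finish when only these pieces remain (= sum over removing one remaining piece with nothing left below it):
  1 left: {4}→1  {6}→1
  2 left: {3,4}→1  {4,6}→2  {5,6}→1
  3 left: {0,3,4}→1  {2,5,6}→1  {3,4,6}→3  {4,5,6}→3
  4 left: {0,3,4,6}→4  {1,2,5,6}→1  {2,4,5,6}→4  {3,4,5,6}→6
  5 left: {0,3,4,5,6}→10  {1,2,4,5,6}→5  {2,3,4,5,6}→10
  placing 0:l first → 15 extensions
  placing 1:i first → 20 extensions
total linear extensions = 35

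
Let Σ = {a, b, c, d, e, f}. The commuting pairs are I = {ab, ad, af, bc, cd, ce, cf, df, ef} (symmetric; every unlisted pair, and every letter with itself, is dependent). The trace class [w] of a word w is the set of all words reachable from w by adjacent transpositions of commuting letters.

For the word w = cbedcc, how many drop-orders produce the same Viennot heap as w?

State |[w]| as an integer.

#0=c has no predecessor
#1=b has no predecessor
#2=e depends on [1:b]
#3=d depends on [2:e]
#4=c depends on [0:c]
#5=c depends on [4:c]
sources: [0:c, 1:b]
N(rest) = Σ N(rest − s) over sources s of rest; N(one piece) = 1:
  size 1 → [3]=1  [5]=1
  size 2 → [2,3]=1  [3,5]=2  [4,5]=1
  size 3 → [0,4,5]=1  [1,2,3]=1  [2,3,5]=3  [3,4,5]=3
  size 4 → [0,3,4,5]=4  [1,2,3,5]=4  [2,3,4,5]=6
  first=0(c) contributes 10
  first=1(b) contributes 10
|[w]| = 20

20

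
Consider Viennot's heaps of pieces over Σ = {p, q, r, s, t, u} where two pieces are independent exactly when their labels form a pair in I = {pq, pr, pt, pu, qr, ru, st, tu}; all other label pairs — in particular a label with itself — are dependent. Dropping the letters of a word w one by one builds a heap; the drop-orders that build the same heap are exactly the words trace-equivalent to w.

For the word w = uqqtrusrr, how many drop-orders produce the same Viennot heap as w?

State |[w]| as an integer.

3

drop 0:u onto floor
drop 1:q onto {0:u}
drop 2:q onto {1:q}
drop 3:t onto {2:q}
drop 4:r onto {3:t}
drop 5:u onto {2:q}
drop 6:s onto {4:r, 5:u}
drop 7:r onto {6:s}
drop 8:r onto {7:r}
ground layer = {0:u}
drop-orders for the pieces not yet dropped (sum over which currently-grounded one goes next):
  1 to go: {8} 1
  2 to go: {7,8} 1
  3 to go: {6,7,8} 1
  4 to go: {4,6,7,8} 1  {5,6,7,8} 1
  5 to go: {3,4,6,7,8} 1  {4,5,6,7,8} 2
  6 to go: {3,4,5,6,7,8} 3
  7 to go: {2,3,4,5,6,7,8} 3
  if 0:u drops first: 3 orders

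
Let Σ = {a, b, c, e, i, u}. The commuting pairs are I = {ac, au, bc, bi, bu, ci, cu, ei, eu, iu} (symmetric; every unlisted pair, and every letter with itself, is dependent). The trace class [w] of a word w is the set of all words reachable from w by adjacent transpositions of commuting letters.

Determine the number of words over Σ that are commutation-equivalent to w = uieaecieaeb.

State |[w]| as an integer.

88

#0=u has no predecessor
#1=i has no predecessor
#2=e has no predecessor
#3=a depends on [1:i, 2:e]
#4=e depends on [3:a]
#5=c depends on [4:e]
#6=i depends on [3:a]
#7=e depends on [5:c]
#8=a depends on [6:i, 7:e]
#9=e depends on [8:a]
#10=b depends on [9:e]
sources: [0:u, 1:i, 2:e]
N(rest) = Σ N(rest − s) over sources s of rest; N(one piece) = 1:
  size 1 → [0]=1  [10]=1
  size 2 → [0,10]=2  [9,10]=1
  size 3 → [0,9,10]=3  [8,9,10]=1
  size 4 → [0,8,9,10]=4  [6,8,9,10]=1  [7,8,9,10]=1
  size 5 → [0,6,8,9,10]=5  [0,7,8,9,10]=5  [5,7,8,9,10]=1  [6,7,8,9,10]=2
  size 6 → [0,5,7,8,9,10]=6  [0,6,7,8,9,10]=12  [4,5,7,8,9,10]=1  [5,6,7,8,9,10]=3
  size 7 → [0,4,5,7,8,9,10]=7  [0,5,6,7,8,9,10]=21  [4,5,6,7,8,9,10]=4
  size 8 → [0,4,5,6,7,8,9,10]=32  [3,4,5,6,7,8,9,10]=4
  size 9 → [0,3,4,5,6,7,8,9,10]=36  [1,3,4,5,6,7,8,9,10]=4  [2,3,4,5,6,7,8,9,10]=4
  first=0(u) contributes 8
  first=1(i) contributes 40
  first=2(e) contributes 40
|[w]| = 88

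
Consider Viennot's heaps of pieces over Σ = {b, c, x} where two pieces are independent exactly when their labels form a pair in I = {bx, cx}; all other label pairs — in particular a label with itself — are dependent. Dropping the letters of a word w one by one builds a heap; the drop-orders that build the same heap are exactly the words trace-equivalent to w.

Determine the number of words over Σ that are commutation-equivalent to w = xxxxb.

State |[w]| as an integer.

5

drop 0:x onto floor
drop 1:x onto {0:x}
drop 2:x onto {1:x}
drop 3:x onto {2:x}
drop 4:b onto floor
ground layer = {0:x, 4:b}
drop-orders for the pieces not yet dropped (sum over which currently-grounded one goes next):
  1 to go: {3} 1  {4} 1
  2 to go: {2,3} 1  {3,4} 2
  3 to go: {1,2,3} 1  {2,3,4} 3
  if 0:x drops first: 4 orders
  if 4:b drops first: 1 orders
heap linearizations: 5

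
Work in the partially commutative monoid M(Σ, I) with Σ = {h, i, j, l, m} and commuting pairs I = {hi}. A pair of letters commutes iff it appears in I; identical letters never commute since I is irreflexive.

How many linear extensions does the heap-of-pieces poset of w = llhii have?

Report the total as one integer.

piece 0:l — minimal
piece 1:l rests on {0:l}
piece 2:h rests on {1:l}
piece 3:i rests on {1:l}
piece 4:i rests on {3:i}
minimal pieces: {0:l}
ways to finish when only these pieces remain (= sum over removing one remaining piece with nothing left below it):
  1 left: {2}→1  {4}→1
  2 left: {2,4}→2  {3,4}→1
  3 left: {2,3,4}→3
  placing 0:l first → 3 extensions

3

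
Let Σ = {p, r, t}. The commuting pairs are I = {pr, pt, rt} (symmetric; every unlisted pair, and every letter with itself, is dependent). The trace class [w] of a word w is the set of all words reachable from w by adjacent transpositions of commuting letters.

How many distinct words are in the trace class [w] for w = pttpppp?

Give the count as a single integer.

0(p) covers ∅
1(t) covers ∅
2(t) covers 1:t
3(p) covers 0:p
4(p) covers 3:p
5(p) covers 4:p
6(p) covers 5:p
floor of heap: 0:p, 1:t
completions by unplaced set U, small U first (add the entries for U minus each lowest piece of U):
  |U|=1: {2}:1  {6}:1
  |U|=2: {1,2}:1  {2,6}:2  {5,6}:1
  |U|=3: {1,2,6}:3  {2,5,6}:3  {4,5,6}:1
  |U|=4: {1,2,5,6}:6  {2,4,5,6}:4  {3,4,5,6}:1
  |U|=5: {0,3,4,5,6}:1  {1,2,4,5,6}:10  {2,3,4,5,6}:5
  start at 0(p): 15
  start at 1(t): 6
sum over floor = 21

21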